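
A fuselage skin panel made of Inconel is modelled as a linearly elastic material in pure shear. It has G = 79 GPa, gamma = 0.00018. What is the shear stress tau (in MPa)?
Model: a linearly elastic material in pure shear, so tau = G·gamma.
Convert to SI units:
  G = 79 GPa = 7.9 × 10¹⁰ Pa
Substitute:
  tau = (7.9 × 10¹⁰) × 0.00018
  tau = 1.422 × 10⁷ Pa
Convert: tau = 1.422 × 10⁷ Pa = 14.22 MPa
Final answer: tau = 14.22 MPa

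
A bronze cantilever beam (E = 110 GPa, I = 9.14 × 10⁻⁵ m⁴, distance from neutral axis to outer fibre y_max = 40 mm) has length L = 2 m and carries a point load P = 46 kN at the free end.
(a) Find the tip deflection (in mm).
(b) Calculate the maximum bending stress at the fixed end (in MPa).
(a) Tip deflection of a cantilever with an end point load: δ = P·L^3 / (3·E·I). Convert P = 46 kN = 46000 N, E = 110 GPa = 1.1 × 10¹¹ Pa.
  δ = (46000 × 2^3) / (3 × (1.1 × 10¹¹) × (9.14 × 10⁻⁵)) = 0.0122 m = 12.2 mm
(b) Maximum bending moment at the fixed end: M = P·L = 46000 × 2 = 92000 N·m. Convert y_max = 40 mm = 0.04 m.
  σ = M·y_max / I = (92000 × 0.04) / (9.14 × 10⁻⁵) = 4.026 × 10⁷ Pa = 40.26 MPa
Final answer: (a) δ = 12.2 mm, (b) σ = 40.26 MPa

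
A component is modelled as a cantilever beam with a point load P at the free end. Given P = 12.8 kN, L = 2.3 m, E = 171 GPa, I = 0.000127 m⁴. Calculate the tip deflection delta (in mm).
Model: a cantilever beam with a point load P at the free end, so delta = (P·L^3) / (3·E·I).
Convert to SI units:
  P = 12.8 kN = 12800 N
  E = 171 GPa = 1.71 × 10¹¹ Pa
Substitute:
  delta = (12800 × 2.3^3) / (3 × (1.71 × 10¹¹) × 0.000127)
  delta = 0.00239 m
Convert: delta = 0.00239 m = 2.39 mm
Final answer: delta = 2.39 mm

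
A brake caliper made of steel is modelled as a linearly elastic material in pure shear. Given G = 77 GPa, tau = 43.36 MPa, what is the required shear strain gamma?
Model: a linearly elastic material in pure shear, so tau = G·gamma.
Solve for gamma: gamma = tau / G.
Convert to SI units:
  G = 77 GPa = 7.7 × 10¹⁰ Pa
  tau = 43.36 MPa = 4.336 × 10⁷ Pa
Substitute:
  gamma = (4.336 × 10⁷) / (7.7 × 10¹⁰)
  gamma = 0.0005631
Final answer: gamma = 0.0005631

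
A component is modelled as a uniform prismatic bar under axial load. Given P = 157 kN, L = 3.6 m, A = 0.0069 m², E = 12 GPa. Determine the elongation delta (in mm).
Model: a uniform prismatic bar under axial load, so delta = (P·L) / (A·E).
Convert to SI units:
  P = 157 kN = 157000 N
  E = 12 GPa = 1.2 × 10¹⁰ Pa
Substitute:
  delta = (157000 × 3.6) / (0.0069 × (1.2 × 10¹⁰))
  delta = 0.006826 m
Convert: delta = 0.006826 m = 6.826 mm
Final answer: delta = 6.826 mm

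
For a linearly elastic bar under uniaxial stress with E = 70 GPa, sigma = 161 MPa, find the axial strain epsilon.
Model: a linearly elastic bar under uniaxial stress, so sigma = E·epsilon.
Solve for epsilon: epsilon = sigma / E.
Convert to SI units:
  E = 70 GPa = 7 × 10¹⁰ Pa
  sigma = 161 MPa = 1.61 × 10⁸ Pa
Substitute:
  epsilon = (1.61 × 10⁸) / (7 × 10¹⁰)
  epsilon = 0.0023
Final answer: epsilon = 0.0023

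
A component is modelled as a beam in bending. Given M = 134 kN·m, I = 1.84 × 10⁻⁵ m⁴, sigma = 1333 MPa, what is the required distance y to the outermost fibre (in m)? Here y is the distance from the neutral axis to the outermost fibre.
Model: a beam in bending, so sigma = (M·y) / I.
Solve for y: y = (sigma·I) / M.
Convert to SI units:
  M = 134 kN·m = 134000 N·m
  sigma = 1333 MPa = 1.333 × 10⁹ Pa
Substitute:
  y = ((1.333 × 10⁹) × (1.84 × 10⁻⁵)) / 134000
  y = 0.183 m
Final answer: y = 0.183 m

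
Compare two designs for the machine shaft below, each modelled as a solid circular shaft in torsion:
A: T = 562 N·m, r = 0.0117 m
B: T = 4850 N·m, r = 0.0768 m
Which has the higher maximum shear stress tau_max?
Model: a solid circular shaft in torsion, so tau_max = (2·T) / (π·r^3) (SI units).
  A: tau_max = (2 × 562) / (π × 0.0117^3) = 2.234 × 10⁸ Pa = 223.4 MPa
  B: tau_max = (2 × 4850) / (π × 0.0768^3) = 6.816 × 10⁶ Pa = 6.816 MPa
223.4 MPa > 6.816 MPa, so A is larger.
Final answer: A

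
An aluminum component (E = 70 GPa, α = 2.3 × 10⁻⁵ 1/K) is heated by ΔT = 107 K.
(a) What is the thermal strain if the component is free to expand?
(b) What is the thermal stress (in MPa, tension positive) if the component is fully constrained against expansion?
(a) Free thermal strain ε_th = α·ΔT = (2.3 × 10⁻⁵) × 107 = 0.002461
(b) Fully constrained, the expansion is suppressed, so σ = -E·α·ΔT. Convert E = 70 GPa = 7 × 10¹⁰ Pa.
  σ = -(7 × 10¹⁰) × (2.3 × 10⁻⁵) × 107 = -1.723 × 10⁸ Pa = -172.3 MPa (compressive)
Final answer: (a) ε_th = 0.002461, (b) σ = -172.3 MPa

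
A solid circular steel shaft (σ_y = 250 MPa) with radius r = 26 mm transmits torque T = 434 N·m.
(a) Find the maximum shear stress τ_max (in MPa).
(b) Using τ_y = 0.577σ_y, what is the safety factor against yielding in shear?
(a) For a solid circular shaft, τ_max = T·r/J with J = π·r^4/2, i.e. τ_max = 2·T / (π·r^3). Convert r = 26 mm = 0.026 m.
  τ_max = (2 × 434) / (π × 0.026^3) = 1.572 × 10⁷ Pa = 15.72 MPa
(b) τ_y = 0.577 × 250 = 144.25 MPa
  SF = τ_y/τ_max = 144.25 / 15.72 = 9.176
Final answer: (a) τ_max = 15.72 MPa, (b) SF = 9.176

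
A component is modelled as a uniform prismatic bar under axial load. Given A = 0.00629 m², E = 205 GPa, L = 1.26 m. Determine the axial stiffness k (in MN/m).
Model: a uniform prismatic bar under axial load, so k = (A·E) / L.
Convert to SI units:
  E = 205 GPa = 2.05 × 10¹¹ Pa
Substitute:
  k = (0.00629 × (2.05 × 10¹¹)) / 1.26
  k = 1.023 × 10⁹ N/m
Convert: k = 1.023 × 10⁹ N/m = 1023 MN/m
Final answer: k = 1023 MN/m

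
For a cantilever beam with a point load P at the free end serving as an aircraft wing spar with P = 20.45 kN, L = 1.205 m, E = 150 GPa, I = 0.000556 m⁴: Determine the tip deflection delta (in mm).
Model: a cantilever beam with a point load P at the free end, so delta = (P·L^3) / (3·E·I).
Convert to SI units:
  P = 20.45 kN = 20450 N
  E = 150 GPa = 1.5 × 10¹¹ Pa
Substitute:
  delta = (20450 × 1.205^3) / (3 × (1.5 × 10¹¹) × 0.000556)
  delta = 0.000143 m
Convert: delta = 0.000143 m = 0.143 mm
Final answer: delta = 0.143 mm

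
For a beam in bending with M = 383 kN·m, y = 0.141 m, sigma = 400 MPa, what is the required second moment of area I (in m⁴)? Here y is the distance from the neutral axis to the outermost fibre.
Model: a beam in bending, so sigma = (M·y) / I.
Solve for I: I = (M·y) / sigma.
Convert to SI units:
  M = 383 kN·m = 383000 N·m
  sigma = 400 MPa = 4 × 10⁸ Pa
Substitute:
  I = (383000 × 0.141) / (4 × 10⁸)
  I = 0.000135 m⁴
Final answer: I = 0.000135 m⁴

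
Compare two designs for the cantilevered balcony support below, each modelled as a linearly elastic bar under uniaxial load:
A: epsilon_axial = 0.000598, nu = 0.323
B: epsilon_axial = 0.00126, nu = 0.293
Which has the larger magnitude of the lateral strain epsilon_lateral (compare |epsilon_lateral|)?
Model: a linearly elastic bar under uniaxial load, so epsilon_lateral = -nu·epsilon_axial (SI units).
  A: epsilon_lateral = -(0.323 × 0.000598) = -0.0001932
  B: epsilon_lateral = -(0.293 × 0.00126) = -0.0003692
|epsilon_lateral|: A = 0.0001932, B = 0.0003692, so B is larger in magnitude.
Final answer: B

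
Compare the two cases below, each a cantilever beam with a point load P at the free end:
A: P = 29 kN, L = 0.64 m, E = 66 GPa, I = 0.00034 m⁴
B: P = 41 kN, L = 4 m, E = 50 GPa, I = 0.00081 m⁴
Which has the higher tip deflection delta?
Model: a cantilever beam with a point load P at the free end, so delta = (P·L^3) / (3·E·I) (SI units).
  A: delta = (29000 × 0.64^3) / (3 × (6.6 × 10¹⁰) × 0.00034) = 0.0001129 m = 0.1129 mm
  B: delta = (41000 × 4^3) / (3 × (5 × 10¹⁰) × 0.00081) = 0.0216 m = 21.6 mm
21.6 mm > 0.1129 mm, so B is larger.
Final answer: B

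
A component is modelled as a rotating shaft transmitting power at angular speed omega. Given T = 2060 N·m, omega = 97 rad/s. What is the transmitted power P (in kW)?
Model: a rotating shaft transmitting power at angular speed omega, so P = T·omega.
Substitute:
  P = 2060 × 97
  P = 199800 W
Convert: P = 199800 W = 199.8 kW
Final answer: P = 199.8 kW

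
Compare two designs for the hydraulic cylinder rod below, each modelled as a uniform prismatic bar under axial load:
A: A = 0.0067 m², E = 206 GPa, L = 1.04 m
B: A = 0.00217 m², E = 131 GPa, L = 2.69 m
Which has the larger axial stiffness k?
Model: a uniform prismatic bar under axial load, so k = (A·E) / L (SI units).
  A: k = (0.0067 × (2.06 × 10¹¹)) / 1.04 = 1.327 × 10⁹ N/m = 1327 MN/m
  B: k = (0.00217 × (1.31 × 10¹¹)) / 2.69 = 1.057 × 10⁸ N/m = 105.7 MN/m
1327 MN/m > 105.7 MN/m, so A is larger.
Final answer: A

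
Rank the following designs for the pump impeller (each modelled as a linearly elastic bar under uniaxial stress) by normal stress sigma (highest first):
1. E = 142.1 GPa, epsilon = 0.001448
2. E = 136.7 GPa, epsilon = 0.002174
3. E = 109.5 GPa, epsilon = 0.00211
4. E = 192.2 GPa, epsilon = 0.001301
Model: a linearly elastic bar under uniaxial stress, so sigma = E·epsilon (SI units).
  Case 1: sigma = (1.421 × 10¹¹) × 0.001448 = 2.058 × 10⁸ Pa = 205.8 MPa
  Case 2: sigma = (1.367 × 10¹¹) × 0.002174 = 2.972 × 10⁸ Pa = 297.2 MPa
  Case 3: sigma = (1.095 × 10¹¹) × 0.00211 = 2.31 × 10⁸ Pa = 231 MPa
  Case 4: sigma = (1.922 × 10¹¹) × 0.001301 = 2.501 × 10⁸ Pa = 250.1 MPa
Ordering: 297.2 MPa (case 2) > 250.1 MPa (case 4) > 231 MPa (case 3) > 205.8 MPa (case 1)
Final answer: 2, 4, 3, 1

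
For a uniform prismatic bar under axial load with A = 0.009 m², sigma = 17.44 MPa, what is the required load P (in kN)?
Model: a uniform prismatic bar under axial load, so sigma = P / A.
Solve for P: P = sigma·A.
Convert to SI units:
  sigma = 17.44 MPa = 1.744 × 10⁷ Pa
Substitute:
  P = (1.744 × 10⁷) × 0.009
  P = 157000 N
Convert: P = 157000 N = 157 kN
Final answer: P = 157 kN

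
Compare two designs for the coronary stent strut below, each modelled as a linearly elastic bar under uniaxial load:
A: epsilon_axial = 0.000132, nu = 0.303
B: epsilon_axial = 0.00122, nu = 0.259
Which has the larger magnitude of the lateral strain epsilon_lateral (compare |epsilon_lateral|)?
Model: a linearly elastic bar under uniaxial load, so epsilon_lateral = -nu·epsilon_axial (SI units).
  A: epsilon_lateral = -(0.303 × 0.000132) = -4 × 10⁻⁵
  B: epsilon_lateral = -(0.259 × 0.00122) = -0.000316
|epsilon_lateral|: A = 4 × 10⁻⁵, B = 0.000316, so B is larger in magnitude.
Final answer: B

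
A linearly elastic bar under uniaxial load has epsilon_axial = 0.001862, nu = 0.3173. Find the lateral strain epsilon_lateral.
Model: a linearly elastic bar under uniaxial load, so epsilon_lateral = -nu·epsilon_axial.
Substitute:
  epsilon_lateral = -(0.3173 × 0.001862)
  epsilon_lateral = -0.0005908
Final answer: epsilon_lateral = -0.0005908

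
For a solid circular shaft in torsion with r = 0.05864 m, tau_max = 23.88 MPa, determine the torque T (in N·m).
Model: a solid circular shaft in torsion, so tau_max = (2·T) / (π·r^3).
Solve for T: T = (π·tau_max·r^3) / 2.
Convert to SI units:
  tau_max = 23.88 MPa = 2.388 × 10⁷ Pa
Substitute:
  T = (π × (2.388 × 10⁷) × 0.05864^3) / 2
  T = 7564 N·m
Final answer: T = 7564 N·m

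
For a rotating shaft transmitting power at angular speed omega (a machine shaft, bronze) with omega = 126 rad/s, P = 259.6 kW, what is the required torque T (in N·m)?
Model: a rotating shaft transmitting power at angular speed omega, so P = T·omega.
Solve for T: T = P / omega.
Convert to SI units:
  P = 259.6 kW = 259600 W
Substitute:
  T = 259600 / 126
  T = 2060 N·m
Final answer: T = 2060 N·m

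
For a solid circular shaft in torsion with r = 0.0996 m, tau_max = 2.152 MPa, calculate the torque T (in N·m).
Model: a solid circular shaft in torsion, so tau_max = (2·T) / (π·r^3).
Solve for T: T = (π·tau_max·r^3) / 2.
Convert to SI units:
  tau_max = 2.152 MPa = 2.152 × 10⁶ Pa
Substitute:
  T = (π × (2.152 × 10⁶) × 0.0996^3) / 2
  T = 3340 N·m
Final answer: T = 3340 N·m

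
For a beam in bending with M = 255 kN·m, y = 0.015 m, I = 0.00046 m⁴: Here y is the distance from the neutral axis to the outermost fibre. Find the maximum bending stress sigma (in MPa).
Model: a beam in bending, so sigma = (M·y) / I.
Convert to SI units:
  M = 255 kN·m = 255000 N·m
Substitute:
  sigma = (255000 × 0.015) / 0.00046
  sigma = 8.315 × 10⁶ Pa
Convert: sigma = 8.315 × 10⁶ Pa = 8.315 MPa
Final answer: sigma = 8.315 MPa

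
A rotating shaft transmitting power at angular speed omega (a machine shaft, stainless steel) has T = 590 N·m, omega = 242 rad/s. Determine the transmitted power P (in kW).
Model: a rotating shaft transmitting power at angular speed omega, so P = T·omega.
Substitute:
  P = 590 × 242
  P = 142800 W
Convert: P = 142800 W = 142.8 kW
Final answer: P = 142.8 kW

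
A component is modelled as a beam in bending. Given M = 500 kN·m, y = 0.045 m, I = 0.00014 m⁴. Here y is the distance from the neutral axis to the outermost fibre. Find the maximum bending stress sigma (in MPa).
Model: a beam in bending, so sigma = (M·y) / I.
Convert to SI units:
  M = 500 kN·m = 500000 N·m
Substitute:
  sigma = (500000 × 0.045) / 0.00014
  sigma = 1.607 × 10⁸ Pa
Convert: sigma = 1.607 × 10⁸ Pa = 160.7 MPa
Final answer: sigma = 160.7 MPa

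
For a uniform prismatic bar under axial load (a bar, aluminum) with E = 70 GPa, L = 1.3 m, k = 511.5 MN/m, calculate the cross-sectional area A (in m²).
Model: a uniform prismatic bar under axial load, so k = (A·E) / L.
Solve for A: A = (k·L) / E.
Convert to SI units:
  E = 70 GPa = 7 × 10¹⁰ Pa
  k = 511.5 MN/m = 5.115 × 10⁸ N/m
Substitute:
  A = ((5.115 × 10⁸) × 1.3) / (7 × 10¹⁰)
  A = 0.009499 m²
Final answer: A = 0.009499 m²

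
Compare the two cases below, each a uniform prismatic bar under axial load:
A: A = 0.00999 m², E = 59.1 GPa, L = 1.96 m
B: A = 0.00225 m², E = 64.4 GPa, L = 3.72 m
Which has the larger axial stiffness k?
Model: a uniform prismatic bar under axial load, so k = (A·E) / L (SI units).
  A: k = (0.00999 × (5.91 × 10¹⁰)) / 1.96 = 3.012 × 10⁸ N/m = 301.2 MN/m
  B: k = (0.00225 × (6.44 × 10¹⁰)) / 3.72 = 3.895 × 10⁷ N/m = 38.95 MN/m
301.2 MN/m > 38.95 MN/m, so A is larger.
Final answer: A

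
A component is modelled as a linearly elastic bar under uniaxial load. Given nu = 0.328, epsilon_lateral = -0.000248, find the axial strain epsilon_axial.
Model: a linearly elastic bar under uniaxial load, so epsilon_lateral = -nu·epsilon_axial.
Solve for epsilon_axial: epsilon_axial = -epsilon_lateral / nu.
Substitute:
  epsilon_axial = -(-0.000248) / 0.328
  epsilon_axial = 0.0007561
Final answer: epsilon_axial = 0.0007561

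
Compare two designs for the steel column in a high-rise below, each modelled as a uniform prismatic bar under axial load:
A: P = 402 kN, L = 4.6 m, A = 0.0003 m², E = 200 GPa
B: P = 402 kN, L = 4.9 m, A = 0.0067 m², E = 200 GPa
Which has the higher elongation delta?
Model: a uniform prismatic bar under axial load, so delta = (P·L) / (A·E) (SI units).
  A: delta = (402000 × 4.6) / (0.0003 × (2 × 10¹¹)) = 0.03082 m = 30.82 mm
  B: delta = (402000 × 4.9) / (0.0067 × (2 × 10¹¹)) = 0.00147 m = 1.47 mm
30.82 mm > 1.47 mm, so A is larger.
Final answer: A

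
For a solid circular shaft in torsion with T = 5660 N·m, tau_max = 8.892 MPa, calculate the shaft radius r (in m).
Model: a solid circular shaft in torsion, so tau_max = (2·T) / (π·r^3).
Solve for r: r = ((2·T) / (π·tau_max))^(1/3).
Convert to SI units:
  tau_max = 8.892 MPa = 8.892 × 10⁶ Pa
Substitute:
  r = ((2 × 5660) / (π × (8.892 × 10⁶)))^(1/3)
  r = 0.074 m
Final answer: r = 0.074 m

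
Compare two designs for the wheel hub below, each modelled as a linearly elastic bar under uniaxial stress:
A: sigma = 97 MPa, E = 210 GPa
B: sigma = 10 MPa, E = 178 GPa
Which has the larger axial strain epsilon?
Model: a linearly elastic bar under uniaxial stress, so epsilon = sigma / E (SI units).
  A: epsilon = (9.7 × 10⁷) / (2.1 × 10¹¹) = 0.0004619
  B: epsilon = (1 × 10⁷) / (1.78 × 10¹¹) = 5.618 × 10⁻⁵
0.0004619 > 5.618 × 10⁻⁵, so A is larger.
Final answer: A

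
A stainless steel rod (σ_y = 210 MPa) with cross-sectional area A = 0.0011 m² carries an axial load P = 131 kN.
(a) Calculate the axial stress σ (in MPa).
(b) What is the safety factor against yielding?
(a) Axial stress σ = P/A. Convert P = 131 kN = 131000 N.
  σ = 131000 / 0.0011 = 1.191 × 10⁸ Pa = 119.1 MPa
(b) Safety factor SF = σ_y/σ = 210 / 119.1 = 1.763
Final answer: (a) σ = 119.1 MPa, (b) SF = 1.763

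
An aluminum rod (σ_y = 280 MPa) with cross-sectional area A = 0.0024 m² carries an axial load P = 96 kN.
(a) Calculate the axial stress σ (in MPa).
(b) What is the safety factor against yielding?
(a) Axial stress σ = P/A. Convert P = 96 kN = 96000 N.
  σ = 96000 / 0.0024 = 4 × 10⁷ Pa = 40 MPa
(b) Safety factor SF = σ_y/σ = 280 / 40 = 7
Final answer: (a) σ = 40 MPa, (b) SF = 7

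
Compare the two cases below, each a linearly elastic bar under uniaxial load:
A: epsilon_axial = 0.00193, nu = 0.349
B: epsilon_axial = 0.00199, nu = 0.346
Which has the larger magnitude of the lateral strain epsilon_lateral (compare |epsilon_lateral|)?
Model: a linearly elastic bar under uniaxial load, so epsilon_lateral = -nu·epsilon_axial (SI units).
  A: epsilon_lateral = -(0.349 × 0.00193) = -0.0006736
  B: epsilon_lateral = -(0.346 × 0.00199) = -0.0006885
|epsilon_lateral|: A = 0.0006736, B = 0.0006885, so B is larger in magnitude.
Final answer: B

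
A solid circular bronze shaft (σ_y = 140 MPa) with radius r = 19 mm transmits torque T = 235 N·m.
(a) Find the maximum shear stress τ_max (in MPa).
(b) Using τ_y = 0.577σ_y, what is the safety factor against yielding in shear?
(a) For a solid circular shaft, τ_max = T·r/J with J = π·r^4/2, i.e. τ_max = 2·T / (π·r^3). Convert r = 19 mm = 0.019 m.
  τ_max = (2 × 235) / (π × 0.019^3) = 2.181 × 10⁷ Pa = 21.81 MPa
(b) τ_y = 0.577 × 140 = 80.78 MPa
  SF = τ_y/τ_max = 80.78 / 21.81 = 3.704
Final answer: (a) τ_max = 21.81 MPa, (b) SF = 3.704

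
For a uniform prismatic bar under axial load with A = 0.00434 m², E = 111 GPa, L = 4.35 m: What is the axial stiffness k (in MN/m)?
Model: a uniform prismatic bar under axial load, so k = (A·E) / L.
Convert to SI units:
  E = 111 GPa = 1.11 × 10¹¹ Pa
Substitute:
  k = (0.00434 × (1.11 × 10¹¹)) / 4.35
  k = 1.107 × 10⁸ N/m
Convert: k = 1.107 × 10⁸ N/m = 110.7 MN/m
Final answer: k = 110.7 MN/m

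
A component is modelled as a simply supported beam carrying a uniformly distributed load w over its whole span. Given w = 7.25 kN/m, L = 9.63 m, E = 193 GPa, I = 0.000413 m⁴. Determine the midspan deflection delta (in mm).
Model: a simply supported beam carrying a uniformly distributed load w over its whole span, so delta = (5·w·L^4) / (384·E·I).
Convert to SI units:
  w = 7.25 kN/m = 7250 N/m
  E = 193 GPa = 1.93 × 10¹¹ Pa
Substitute:
  delta = (5 × 7250 × 9.63^4) / (384 × (1.93 × 10¹¹) × 0.000413)
  delta = 0.01019 m
Convert: delta = 0.01019 m = 10.19 mm
Final answer: delta = 10.19 mm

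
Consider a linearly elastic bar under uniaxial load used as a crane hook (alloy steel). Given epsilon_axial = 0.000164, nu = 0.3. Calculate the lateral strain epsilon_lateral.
Model: a linearly elastic bar under uniaxial load, so epsilon_lateral = -nu·epsilon_axial.
Substitute:
  epsilon_lateral = -(0.3 × 0.000164)
  epsilon_lateral = -4.92 × 10⁻⁵
Final answer: epsilon_lateral = -4.92 × 10⁻⁵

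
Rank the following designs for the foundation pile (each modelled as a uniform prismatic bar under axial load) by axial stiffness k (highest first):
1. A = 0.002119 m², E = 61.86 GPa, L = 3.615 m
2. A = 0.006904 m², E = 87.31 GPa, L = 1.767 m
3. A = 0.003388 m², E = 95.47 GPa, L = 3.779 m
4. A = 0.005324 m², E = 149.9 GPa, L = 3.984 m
Model: a uniform prismatic bar under axial load, so k = (A·E) / L (SI units).
  Case 1: k = (0.002119 × (6.186 × 10¹⁰)) / 3.615 = 3.626 × 10⁷ N/m = 36.26 MN/m
  Case 2: k = (0.006904 × (8.731 × 10¹⁰)) / 1.767 = 3.411 × 10⁸ N/m = 341.1 MN/m
  Case 3: k = (0.003388 × (9.547 × 10¹⁰)) / 3.779 = 8.559 × 10⁷ N/m = 85.59 MN/m
  Case 4: k = (0.005324 × (1.499 × 10¹¹)) / 3.984 = 2.003 × 10⁸ N/m = 200.3 MN/m
Ordering: 341.1 MN/m (case 2) > 200.3 MN/m (case 4) > 85.59 MN/m (case 3) > 36.26 MN/m (case 1)
Final answer: 2, 4, 3, 1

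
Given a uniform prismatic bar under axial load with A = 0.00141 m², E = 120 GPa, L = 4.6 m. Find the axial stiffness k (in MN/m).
Model: a uniform prismatic bar under axial load, so k = (A·E) / L.
Convert to SI units:
  E = 120 GPa = 1.2 × 10¹¹ Pa
Substitute:
  k = (0.00141 × (1.2 × 10¹¹)) / 4.6
  k = 3.678 × 10⁷ N/m
Convert: k = 3.678 × 10⁷ N/m = 36.78 MN/m
Final answer: k = 36.78 MN/m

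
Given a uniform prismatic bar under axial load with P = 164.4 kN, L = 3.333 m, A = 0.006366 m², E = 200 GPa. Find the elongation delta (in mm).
Model: a uniform prismatic bar under axial load, so delta = (P·L) / (A·E).
Convert to SI units:
  P = 164.4 kN = 164400 N
  E = 200 GPa = 2 × 10¹¹ Pa
Substitute:
  delta = (164400 × 3.333) / (0.006366 × (2 × 10¹¹))
  delta = 0.0004304 m
Convert: delta = 0.0004304 m = 0.4304 mm
Final answer: delta = 0.4304 mm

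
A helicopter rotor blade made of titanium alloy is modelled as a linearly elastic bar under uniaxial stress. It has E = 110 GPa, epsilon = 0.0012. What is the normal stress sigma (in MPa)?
Model: a linearly elastic bar under uniaxial stress, so sigma = E·epsilon.
Convert to SI units:
  E = 110 GPa = 1.1 × 10¹¹ Pa
Substitute:
  sigma = (1.1 × 10¹¹) × 0.0012
  sigma = 1.32 × 10⁸ Pa
Convert: sigma = 1.32 × 10⁸ Pa = 132 MPa
Final answer: sigma = 132 MPa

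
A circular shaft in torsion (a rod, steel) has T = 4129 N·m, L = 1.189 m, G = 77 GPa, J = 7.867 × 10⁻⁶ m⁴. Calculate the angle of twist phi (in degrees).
Model: a circular shaft in torsion, so phi = (T·L) / (G·J).
Convert to SI units:
  G = 77 GPa = 7.7 × 10¹⁰ Pa
Substitute:
  phi = (4129 × 1.189) / ((7.7 × 10¹⁰) × (7.867 × 10⁻⁶))
  phi = 0.008105 rad
Convert to degrees: phi = 0.008105 × 180/π = 0.4644°
Final answer: phi = 0.4644°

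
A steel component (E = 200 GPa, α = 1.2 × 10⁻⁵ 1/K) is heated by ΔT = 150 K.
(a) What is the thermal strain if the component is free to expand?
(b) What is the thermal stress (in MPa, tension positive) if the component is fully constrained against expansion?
(a) Free thermal strain ε_th = α·ΔT = (1.2 × 10⁻⁵) × 150 = 0.0018
(b) Fully constrained, the expansion is suppressed, so σ = -E·α·ΔT. Convert E = 200 GPa = 2 × 10¹¹ Pa.
  σ = -(2 × 10¹¹) × (1.2 × 10⁻⁵) × 150 = -3.6 × 10⁸ Pa = -360 MPa (compressive)
Final answer: (a) ε_th = 0.0018, (b) σ = -360 MPa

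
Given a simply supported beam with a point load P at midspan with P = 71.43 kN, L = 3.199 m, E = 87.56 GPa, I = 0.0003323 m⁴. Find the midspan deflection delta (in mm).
Model: a simply supported beam with a point load P at midspan, so delta = (P·L^3) / (48·E·I).
Convert to SI units:
  P = 71.43 kN = 71430 N
  E = 87.56 GPa = 8.756 × 10¹⁰ Pa
Substitute:
  delta = (71430 × 3.199^3) / (48 × (8.756 × 10¹⁰) × 0.0003323)
  delta = 0.001674 m
Convert: delta = 0.001674 m = 1.674 mm
Final answer: delta = 1.674 mm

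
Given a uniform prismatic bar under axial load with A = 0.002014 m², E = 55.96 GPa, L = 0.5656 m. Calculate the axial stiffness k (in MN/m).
Model: a uniform prismatic bar under axial load, so k = (A·E) / L.
Convert to SI units:
  E = 55.96 GPa = 5.596 × 10¹⁰ Pa
Substitute:
  k = (0.002014 × (5.596 × 10¹⁰)) / 0.5656
  k = 1.993 × 10⁸ N/m
Convert: k = 1.993 × 10⁸ N/m = 199.3 MN/m
Final answer: k = 199.3 MN/m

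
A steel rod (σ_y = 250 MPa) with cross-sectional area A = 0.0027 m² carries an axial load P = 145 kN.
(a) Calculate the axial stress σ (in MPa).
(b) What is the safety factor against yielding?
(a) Axial stress σ = P/A. Convert P = 145 kN = 145000 N.
  σ = 145000 / 0.0027 = 5.37 × 10⁷ Pa = 53.7 MPa
(b) Safety factor SF = σ_y/σ = 250 / 53.7 = 4.655
Final answer: (a) σ = 53.7 MPa, (b) SF = 4.655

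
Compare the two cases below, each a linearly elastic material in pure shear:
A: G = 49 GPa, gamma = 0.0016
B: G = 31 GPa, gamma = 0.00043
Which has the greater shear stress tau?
Model: a linearly elastic material in pure shear, so tau = G·gamma (SI units).
  A: tau = (4.9 × 10¹⁰) × 0.0016 = 7.84 × 10⁷ Pa = 78.4 MPa
  B: tau = (3.1 × 10¹⁰) × 0.00043 = 1.333 × 10⁷ Pa = 13.33 MPa
78.4 MPa > 13.33 MPa, so A is larger.
Final answer: A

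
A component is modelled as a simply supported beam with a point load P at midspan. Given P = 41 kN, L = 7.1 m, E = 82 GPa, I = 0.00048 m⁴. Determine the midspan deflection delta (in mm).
Model: a simply supported beam with a point load P at midspan, so delta = (P·L^3) / (48·E·I).
Convert to SI units:
  P = 41 kN = 41000 N
  E = 82 GPa = 8.2 × 10¹⁰ Pa
Substitute:
  delta = (41000 × 7.1^3) / (48 × (8.2 × 10¹⁰) × 0.00048)
  delta = 0.007767 m
Convert: delta = 0.007767 m = 7.767 mm
Final answer: delta = 7.767 mm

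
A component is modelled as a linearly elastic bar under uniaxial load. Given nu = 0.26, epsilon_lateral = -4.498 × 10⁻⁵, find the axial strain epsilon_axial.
Model: a linearly elastic bar under uniaxial load, so epsilon_lateral = -nu·epsilon_axial.
Solve for epsilon_axial: epsilon_axial = -epsilon_lateral / nu.
Substitute:
  epsilon_axial = -(-4.498 × 10⁻⁵) / 0.26
  epsilon_axial = 0.000173
Final answer: epsilon_axial = 0.000173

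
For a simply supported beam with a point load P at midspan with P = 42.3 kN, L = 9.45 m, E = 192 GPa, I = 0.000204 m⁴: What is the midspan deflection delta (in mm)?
Model: a simply supported beam with a point load P at midspan, so delta = (P·L^3) / (48·E·I).
Convert to SI units:
  P = 42.3 kN = 42300 N
  E = 192 GPa = 1.92 × 10¹¹ Pa
Substitute:
  delta = (42300 × 9.45^3) / (48 × (1.92 × 10¹¹) × 0.000204)
  delta = 0.01899 m
Convert: delta = 0.01899 m = 18.99 mm
Final answer: delta = 18.99 mm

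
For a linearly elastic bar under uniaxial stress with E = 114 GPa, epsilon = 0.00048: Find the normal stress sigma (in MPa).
Model: a linearly elastic bar under uniaxial stress, so sigma = E·epsilon.
Convert to SI units:
  E = 114 GPa = 1.14 × 10¹¹ Pa
Substitute:
  sigma = (1.14 × 10¹¹) × 0.00048
  sigma = 5.472 × 10⁷ Pa
Convert: sigma = 5.472 × 10⁷ Pa = 54.72 MPa
Final answer: sigma = 54.72 MPa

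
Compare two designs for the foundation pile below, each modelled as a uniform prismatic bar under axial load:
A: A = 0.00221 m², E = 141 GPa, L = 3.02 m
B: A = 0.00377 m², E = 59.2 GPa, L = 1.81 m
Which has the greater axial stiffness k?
Model: a uniform prismatic bar under axial load, so k = (A·E) / L (SI units).
  A: k = (0.00221 × (1.41 × 10¹¹)) / 3.02 = 1.032 × 10⁸ N/m = 103.2 MN/m
  B: k = (0.00377 × (5.92 × 10¹⁰)) / 1.81 = 1.233 × 10⁸ N/m = 123.3 MN/m
123.3 MN/m > 103.2 MN/m, so B is larger.
Final answer: B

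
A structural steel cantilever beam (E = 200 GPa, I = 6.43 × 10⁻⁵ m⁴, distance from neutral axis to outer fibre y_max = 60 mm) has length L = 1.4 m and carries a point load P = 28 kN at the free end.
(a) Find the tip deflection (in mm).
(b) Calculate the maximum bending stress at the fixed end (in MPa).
(a) Tip deflection of a cantilever with an end point load: δ = P·L^3 / (3·E·I). Convert P = 28 kN = 28000 N, E = 200 GPa = 2 × 10¹¹ Pa.
  δ = (28000 × 1.4^3) / (3 × (2 × 10¹¹) × (6.43 × 10⁻⁵)) = 0.001991 m = 1.991 mm
(b) Maximum bending moment at the fixed end: M = P·L = 28000 × 1.4 = 39200 N·m. Convert y_max = 60 mm = 0.06 m.
  σ = M·y_max / I = (39200 × 0.06) / (6.43 × 10⁻⁵) = 3.658 × 10⁷ Pa = 36.58 MPa
Final answer: (a) δ = 1.991 mm, (b) σ = 36.58 MPa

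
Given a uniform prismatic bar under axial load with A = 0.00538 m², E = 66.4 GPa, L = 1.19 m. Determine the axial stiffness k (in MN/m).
Model: a uniform prismatic bar under axial load, so k = (A·E) / L.
Convert to SI units:
  E = 66.4 GPa = 6.64 × 10¹⁰ Pa
Substitute:
  k = (0.00538 × (6.64 × 10¹⁰)) / 1.19
  k = 3.002 × 10⁸ N/m
Convert: k = 3.002 × 10⁸ N/m = 300.2 MN/m
Final answer: k = 300.2 MN/m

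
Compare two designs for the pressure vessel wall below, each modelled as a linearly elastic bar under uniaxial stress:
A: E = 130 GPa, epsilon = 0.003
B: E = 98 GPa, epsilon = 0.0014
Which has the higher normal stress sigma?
Model: a linearly elastic bar under uniaxial stress, so sigma = E·epsilon (SI units).
  A: sigma = (1.3 × 10¹¹) × 0.003 = 3.9 × 10⁸ Pa = 390 MPa
  B: sigma = (9.8 × 10¹⁰) × 0.0014 = 1.372 × 10⁸ Pa = 137.2 MPa
390 MPa > 137.2 MPa, so A is larger.
Final answer: A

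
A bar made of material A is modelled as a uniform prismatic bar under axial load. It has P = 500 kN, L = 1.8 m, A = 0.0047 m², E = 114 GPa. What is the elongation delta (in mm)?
Model: a uniform prismatic bar under axial load, so delta = (P·L) / (A·E).
Convert to SI units:
  P = 500 kN = 500000 N
  E = 114 GPa = 1.14 × 10¹¹ Pa
Substitute:
  delta = (500000 × 1.8) / (0.0047 × (1.14 × 10¹¹))
  delta = 0.00168 m
Convert: delta = 0.00168 m = 1.68 mm
Final answer: delta = 1.68 mm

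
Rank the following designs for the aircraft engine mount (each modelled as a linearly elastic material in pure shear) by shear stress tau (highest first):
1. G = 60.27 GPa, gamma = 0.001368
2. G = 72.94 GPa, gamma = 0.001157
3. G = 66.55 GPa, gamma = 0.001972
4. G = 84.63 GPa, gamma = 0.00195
Model: a linearly elastic material in pure shear, so tau = G·gamma (SI units).
  Case 1: tau = (6.027 × 10¹⁰) × 0.001368 = 8.245 × 10⁷ Pa = 82.45 MPa
  Case 2: tau = (7.294 × 10¹⁰) × 0.001157 = 8.439 × 10⁷ Pa = 84.39 MPa
  Case 3: tau = (6.655 × 10¹⁰) × 0.001972 = 1.312 × 10⁸ Pa = 131.2 MPa
  Case 4: tau = (8.463 × 10¹⁰) × 0.00195 = 1.65 × 10⁸ Pa = 165 MPa
Ordering: 165 MPa (case 4) > 131.2 MPa (case 3) > 84.39 MPa (case 2) > 82.45 MPa (case 1)
Final answer: 4, 3, 2, 1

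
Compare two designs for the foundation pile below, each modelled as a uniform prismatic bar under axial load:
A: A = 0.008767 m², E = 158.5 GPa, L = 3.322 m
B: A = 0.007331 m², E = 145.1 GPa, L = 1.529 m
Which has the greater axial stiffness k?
Model: a uniform prismatic bar under axial load, so k = (A·E) / L (SI units).
  A: k = (0.008767 × (1.585 × 10¹¹)) / 3.322 = 4.183 × 10⁸ N/m = 418.3 MN/m
  B: k = (0.007331 × (1.451 × 10¹¹)) / 1.529 = 6.957 × 10⁸ N/m = 695.7 MN/m
695.7 MN/m > 418.3 MN/m, so B is larger.
Final answer: B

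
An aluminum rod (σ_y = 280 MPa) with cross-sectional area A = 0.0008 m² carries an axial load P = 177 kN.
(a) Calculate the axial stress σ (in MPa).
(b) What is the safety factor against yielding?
(a) Axial stress σ = P/A. Convert P = 177 kN = 177000 N.
  σ = 177000 / 0.0008 = 2.212 × 10⁸ Pa = 221.2 MPa
(b) Safety factor SF = σ_y/σ = 280 / 221.2 = 1.266
Final answer: (a) σ = 221.2 MPa, (b) SF = 1.266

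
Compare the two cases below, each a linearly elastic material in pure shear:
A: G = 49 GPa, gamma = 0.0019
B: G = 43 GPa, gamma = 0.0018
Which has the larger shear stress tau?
Model: a linearly elastic material in pure shear, so tau = G·gamma (SI units).
  A: tau = (4.9 × 10¹⁰) × 0.0019 = 9.31 × 10⁷ Pa = 93.1 MPa
  B: tau = (4.3 × 10¹⁰) × 0.0018 = 7.74 × 10⁷ Pa = 77.4 MPa
93.1 MPa > 77.4 MPa, so A is larger.
Final answer: A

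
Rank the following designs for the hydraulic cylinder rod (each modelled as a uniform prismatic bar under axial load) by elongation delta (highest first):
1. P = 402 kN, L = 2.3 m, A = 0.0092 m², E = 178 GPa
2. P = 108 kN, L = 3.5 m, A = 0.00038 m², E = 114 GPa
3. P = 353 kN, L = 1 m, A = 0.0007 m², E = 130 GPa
Model: a uniform prismatic bar under axial load, so delta = (P·L) / (A·E) (SI units).
  Case 1: delta = (402000 × 2.3) / (0.0092 × (1.78 × 10¹¹)) = 0.0005646 m = 0.5646 mm
  Case 2: delta = (108000 × 3.5) / (0.00038 × (1.14 × 10¹¹)) = 0.008726 m = 8.726 mm
  Case 3: delta = (353000 × 1) / (0.0007 × (1.3 × 10¹¹)) = 0.003879 m = 3.879 mm
Ordering: 8.726 mm (case 2) > 3.879 mm (case 3) > 0.5646 mm (case 1)
Final answer: 2, 3, 1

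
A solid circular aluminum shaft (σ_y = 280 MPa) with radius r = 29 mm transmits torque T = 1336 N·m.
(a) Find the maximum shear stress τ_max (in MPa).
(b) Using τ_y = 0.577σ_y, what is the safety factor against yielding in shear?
(a) For a solid circular shaft, τ_max = T·r/J with J = π·r^4/2, i.e. τ_max = 2·T / (π·r^3). Convert r = 29 mm = 0.029 m.
  τ_max = (2 × 1336) / (π × 0.029^3) = 3.487 × 10⁷ Pa = 34.87 MPa
(b) τ_y = 0.577 × 280 = 161.56 MPa
  SF = τ_y/τ_max = 161.56 / 34.87 = 4.633
Final answer: (a) τ_max = 34.87 MPa, (b) SF = 4.633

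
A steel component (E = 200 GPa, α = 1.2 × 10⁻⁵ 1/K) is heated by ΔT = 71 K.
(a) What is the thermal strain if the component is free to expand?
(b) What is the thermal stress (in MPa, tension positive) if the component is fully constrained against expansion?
(a) Free thermal strain ε_th = α·ΔT = (1.2 × 10⁻⁵) × 71 = 0.000852
(b) Fully constrained, the expansion is suppressed, so σ = -E·α·ΔT. Convert E = 200 GPa = 2 × 10¹¹ Pa.
  σ = -(2 × 10¹¹) × (1.2 × 10⁻⁵) × 71 = -1.704 × 10⁸ Pa = -170.4 MPa (compressive)
Final answer: (a) ε_th = 0.000852, (b) σ = -170.4 MPa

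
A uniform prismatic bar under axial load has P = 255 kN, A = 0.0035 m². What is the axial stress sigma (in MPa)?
Model: a uniform prismatic bar under axial load, so sigma = P / A.
Convert to SI units:
  P = 255 kN = 255000 N
Substitute:
  sigma = 255000 / 0.0035
  sigma = 7.286 × 10⁷ Pa
Convert: sigma = 7.286 × 10⁷ Pa = 72.86 MPa
Final answer: sigma = 72.86 MPa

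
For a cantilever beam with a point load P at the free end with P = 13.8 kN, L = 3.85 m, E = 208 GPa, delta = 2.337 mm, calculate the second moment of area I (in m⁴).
Model: a cantilever beam with a point load P at the free end, so delta = (P·L^3) / (3·E·I).
Solve for I: I = (P·L^3) / (3·delta·E).
Convert to SI units:
  P = 13.8 kN = 13800 N
  E = 208 GPa = 2.08 × 10¹¹ Pa
  delta = 2.337 mm = 0.002337 m
Substitute:
  I = (13800 × 3.85^3) / (3 × 0.002337 × (2.08 × 10¹¹))
  I = 0.00054 m⁴
Final answer: I = 0.00054 m⁴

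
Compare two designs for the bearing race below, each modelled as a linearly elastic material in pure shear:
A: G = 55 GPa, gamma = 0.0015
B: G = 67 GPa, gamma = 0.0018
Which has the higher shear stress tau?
Model: a linearly elastic material in pure shear, so tau = G·gamma (SI units).
  A: tau = (5.5 × 10¹⁰) × 0.0015 = 8.25 × 10⁷ Pa = 82.5 MPa
  B: tau = (6.7 × 10¹⁰) × 0.0018 = 1.206 × 10⁸ Pa = 120.6 MPa
120.6 MPa > 82.5 MPa, so B is larger.
Final answer: B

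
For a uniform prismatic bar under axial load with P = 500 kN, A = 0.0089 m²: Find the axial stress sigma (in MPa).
Model: a uniform prismatic bar under axial load, so sigma = P / A.
Convert to SI units:
  P = 500 kN = 500000 N
Substitute:
  sigma = 500000 / 0.0089
  sigma = 5.618 × 10⁷ Pa
Convert: sigma = 5.618 × 10⁷ Pa = 56.18 MPa
Final answer: sigma = 56.18 MPa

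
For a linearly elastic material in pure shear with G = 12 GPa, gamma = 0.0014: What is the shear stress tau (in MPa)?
Model: a linearly elastic material in pure shear, so tau = G·gamma.
Convert to SI units:
  G = 12 GPa = 1.2 × 10¹⁰ Pa
Substitute:
  tau = (1.2 × 10¹⁰) × 0.0014
  tau = 1.68 × 10⁷ Pa
Convert: tau = 1.68 × 10⁷ Pa = 16.8 MPa
Final answer: tau = 16.8 MPa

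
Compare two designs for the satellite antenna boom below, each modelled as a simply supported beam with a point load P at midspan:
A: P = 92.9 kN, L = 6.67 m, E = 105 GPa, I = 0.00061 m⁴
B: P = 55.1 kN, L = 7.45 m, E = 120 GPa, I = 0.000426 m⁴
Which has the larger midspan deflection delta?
Model: a simply supported beam with a point load P at midspan, so delta = (P·L^3) / (48·E·I) (SI units).
  A: delta = (92900 × 6.67^3) / (48 × (1.05 × 10¹¹) × 0.00061) = 0.008967 m = 8.967 mm
  B: delta = (55100 × 7.45^3) / (48 × (1.2 × 10¹¹) × 0.000426) = 0.009285 m = 9.285 mm
9.285 mm > 8.967 mm, so B is larger.
Final answer: B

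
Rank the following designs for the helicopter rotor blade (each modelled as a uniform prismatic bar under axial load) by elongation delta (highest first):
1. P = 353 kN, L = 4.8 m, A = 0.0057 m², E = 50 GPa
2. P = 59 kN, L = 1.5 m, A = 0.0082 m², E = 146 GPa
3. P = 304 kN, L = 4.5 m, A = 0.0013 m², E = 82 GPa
Model: a uniform prismatic bar under axial load, so delta = (P·L) / (A·E) (SI units).
  Case 1: delta = (353000 × 4.8) / (0.0057 × (5 × 10¹⁰)) = 0.005945 m = 5.945 mm
  Case 2: delta = (59000 × 1.5) / (0.0082 × (1.46 × 10¹¹)) = 7.392 × 10⁻⁵ m = 0.07392 mm
  Case 3: delta = (304000 × 4.5) / (0.0013 × (8.2 × 10¹⁰)) = 0.01283 m = 12.83 mm
Ordering: 12.83 mm (case 3) > 5.945 mm (case 1) > 0.07392 mm (case 2)
Final answer: 3, 1, 2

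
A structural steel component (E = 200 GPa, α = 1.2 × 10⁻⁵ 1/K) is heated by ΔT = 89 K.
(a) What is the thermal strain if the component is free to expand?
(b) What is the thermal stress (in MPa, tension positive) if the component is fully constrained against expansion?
(a) Free thermal strain ε_th = α·ΔT = (1.2 × 10⁻⁵) × 89 = 0.001068
(b) Fully constrained, the expansion is suppressed, so σ = -E·α·ΔT. Convert E = 200 GPa = 2 × 10¹¹ Pa.
  σ = -(2 × 10¹¹) × (1.2 × 10⁻⁵) × 89 = -2.136 × 10⁸ Pa = -213.6 MPa (compressive)
Final answer: (a) ε_th = 0.001068, (b) σ = -213.6 MPa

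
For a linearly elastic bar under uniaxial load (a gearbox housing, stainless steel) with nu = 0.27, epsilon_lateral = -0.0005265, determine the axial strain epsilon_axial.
Model: a linearly elastic bar under uniaxial load, so epsilon_lateral = -nu·epsilon_axial.
Solve for epsilon_axial: epsilon_axial = -epsilon_lateral / nu.
Substitute:
  epsilon_axial = -(-0.0005265) / 0.27
  epsilon_axial = 0.00195
Final answer: epsilon_axial = 0.00195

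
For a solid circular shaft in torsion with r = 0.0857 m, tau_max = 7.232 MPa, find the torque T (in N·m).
Model: a solid circular shaft in torsion, so tau_max = (2·T) / (π·r^3).
Solve for T: T = (π·tau_max·r^3) / 2.
Convert to SI units:
  tau_max = 7.232 MPa = 7.232 × 10⁶ Pa
Substitute:
  T = (π × (7.232 × 10⁶) × 0.0857^3) / 2
  T = 7150 N·m
Final answer: T = 7150 N·m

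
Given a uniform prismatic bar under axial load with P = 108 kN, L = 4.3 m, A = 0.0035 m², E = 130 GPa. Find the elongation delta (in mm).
Model: a uniform prismatic bar under axial load, so delta = (P·L) / (A·E).
Convert to SI units:
  P = 108 kN = 108000 N
  E = 130 GPa = 1.3 × 10¹¹ Pa
Substitute:
  delta = (108000 × 4.3) / (0.0035 × (1.3 × 10¹¹))
  delta = 0.001021 m
Convert: delta = 0.001021 m = 1.021 mm
Final answer: delta = 1.021 mm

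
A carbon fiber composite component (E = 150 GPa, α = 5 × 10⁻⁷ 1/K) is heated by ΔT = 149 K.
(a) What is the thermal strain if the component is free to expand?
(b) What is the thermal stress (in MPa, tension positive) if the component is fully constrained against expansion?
(a) Free thermal strain ε_th = α·ΔT = (5 × 10⁻⁷) × 149 = 7.45 × 10⁻⁵
(b) Fully constrained, the expansion is suppressed, so σ = -E·α·ΔT. Convert E = 150 GPa = 1.5 × 10¹¹ Pa.
  σ = -(1.5 × 10¹¹) × (5 × 10⁻⁷) × 149 = -1.118 × 10⁷ Pa = -11.18 MPa (compressive)
Final answer: (a) ε_th = 7.45 × 10⁻⁵, (b) σ = -11.18 MPa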